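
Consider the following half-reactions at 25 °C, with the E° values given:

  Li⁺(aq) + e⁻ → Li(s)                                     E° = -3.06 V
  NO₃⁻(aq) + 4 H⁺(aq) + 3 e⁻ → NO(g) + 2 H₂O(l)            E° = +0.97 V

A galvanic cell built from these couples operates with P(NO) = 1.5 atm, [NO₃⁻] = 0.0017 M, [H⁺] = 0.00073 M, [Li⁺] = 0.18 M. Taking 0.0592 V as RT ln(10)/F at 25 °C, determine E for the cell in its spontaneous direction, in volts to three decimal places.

NO₃⁻/NO is the cathode (higher E°), Li⁺/Li the anode: E°cell = +0.97 − (-3.06) = +4.03 V, n = 3.
Overall: NO₃⁻(aq) + 4 H⁺(aq) + 3 Li(s) → NO(g) + 2 H₂O(l) + 3 Li⁺(aq)
Q = P(NO)·[Li⁺]^3 / ([NO₃⁻]·[H⁺]^4); log Q = 13.258.
E = E° − (0.0592/n) log Q = +4.03 − (0.0592/3)(13.258) = +3.768 V.

+3.768 V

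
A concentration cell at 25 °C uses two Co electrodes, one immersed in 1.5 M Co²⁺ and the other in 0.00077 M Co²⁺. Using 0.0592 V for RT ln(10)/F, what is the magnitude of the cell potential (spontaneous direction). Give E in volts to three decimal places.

+0.097 V

For a concentration cell E°cell = 0. The 1.5 M side is the cathode (reduction is favoured where [Co²⁺] is higher).
With n = 2, E = −(0.0592/2) log([Co²⁺]ₐₙ/[Co²⁺]꜀ₐₜ) = −(0.0592/2) log(0.00077/1.5) = −(0.0592/2)(-3.290) = +0.097 V.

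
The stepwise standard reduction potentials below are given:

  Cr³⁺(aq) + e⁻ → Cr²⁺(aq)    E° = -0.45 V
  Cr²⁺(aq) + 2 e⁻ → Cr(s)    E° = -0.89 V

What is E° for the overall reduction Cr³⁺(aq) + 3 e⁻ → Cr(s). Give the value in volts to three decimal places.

Standard free energies of sequential steps add: ΔG°₃ = ΔG°₁ + ΔG°₂, so n₃E°₃ = n₁E°₁ + n₂E°₂.
E°₃ = (1×-0.45 + 2×-0.89) / 3 = (-2.230) / 3 = -0.743 V.

-0.743 V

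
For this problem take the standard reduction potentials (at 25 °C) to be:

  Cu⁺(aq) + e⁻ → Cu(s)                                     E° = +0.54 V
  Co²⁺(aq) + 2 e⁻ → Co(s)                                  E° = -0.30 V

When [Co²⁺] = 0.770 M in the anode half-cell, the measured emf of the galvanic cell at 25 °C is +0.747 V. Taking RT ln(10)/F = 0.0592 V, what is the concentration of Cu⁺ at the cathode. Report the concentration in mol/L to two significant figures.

Cu⁺/Cu is the cathode, Co²⁺/Co the anode: E°cell = +0.84 V, n = 2.
Overall reaction: 2 Cu⁺(aq) + Co(s) → 2 Cu(s) + Co²⁺(aq); Q = [Co²⁺]^1/[Cu⁺]^2.
From E = E° − (0.0592/n) log Q: log Q = (E° − E)·n/0.0592 = (+0.84 − (+0.747))·2/0.0592 = 3.1419.
So 2·log[Cu⁺] = 1·log(0.77) − log Q = -0.1135 − (3.1419) = -3.2554; log[Cu⁺] = -3.2554 / 2 = -1.6277; [Cu⁺] = 10^(-1.6277) ≈ 0.024 M.

0.024 M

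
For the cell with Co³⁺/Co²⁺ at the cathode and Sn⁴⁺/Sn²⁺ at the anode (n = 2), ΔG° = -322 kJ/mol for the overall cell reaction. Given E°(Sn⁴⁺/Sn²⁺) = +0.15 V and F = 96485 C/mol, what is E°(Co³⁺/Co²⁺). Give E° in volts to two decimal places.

+1.82 V

E°cell = −ΔG°/(nF) = −(-322×10³)/((2)(96485)) = +1.669 V.
Since Co³⁺/Co²⁺ is the cathode and Sn⁴⁺/Sn²⁺ the anode, E°cell = E°(Co³⁺/Co²⁺) − E°(Sn⁴⁺/Sn²⁺).
So E°(Co³⁺/Co²⁺) = E°cell + E°(Sn⁴⁺/Sn²⁺) = +1.669 + (+0.15) = +1.82 V.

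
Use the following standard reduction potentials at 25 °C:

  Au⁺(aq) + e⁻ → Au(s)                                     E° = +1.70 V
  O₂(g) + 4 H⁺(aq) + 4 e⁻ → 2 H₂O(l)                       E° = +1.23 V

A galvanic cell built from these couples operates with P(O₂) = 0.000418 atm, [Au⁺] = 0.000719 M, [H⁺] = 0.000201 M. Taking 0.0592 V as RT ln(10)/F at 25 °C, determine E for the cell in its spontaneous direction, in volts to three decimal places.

Au⁺/Au is the cathode (higher E°), O₂/H₂O the anode: E°cell = +1.70 − (+1.23) = +0.47 V, n = 4.
Overall: 4 Au⁺(aq) + 2 H₂O(l) → 4 Au(s) + O₂(g) + 4 H⁺(aq)
Q = P(O₂)·[H⁺]^4 / ([Au⁺]^4); log Q = -5.593.
E = E° − (0.0592/n) log Q = +0.47 − (0.0592/4)(-5.593) = +0.553 V.

+0.553 V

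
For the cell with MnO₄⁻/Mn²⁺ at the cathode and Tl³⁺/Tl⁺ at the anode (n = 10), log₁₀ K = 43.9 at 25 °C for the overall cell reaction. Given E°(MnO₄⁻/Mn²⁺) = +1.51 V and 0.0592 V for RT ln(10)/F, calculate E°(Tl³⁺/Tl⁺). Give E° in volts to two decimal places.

+1.25 V

E°cell = (0.0592/n)·log K = (0.0592/10)(43.9) = +0.260 V.
Since MnO₄⁻/Mn²⁺ is the cathode and Tl³⁺/Tl⁺ the anode, E°cell = E°(MnO₄⁻/Mn²⁺) − E°(Tl³⁺/Tl⁺).
So E°(Tl³⁺/Tl⁺) = E°(MnO₄⁻/Mn²⁺) − E°cell = (+1.51) − (+0.260) = +1.25 V.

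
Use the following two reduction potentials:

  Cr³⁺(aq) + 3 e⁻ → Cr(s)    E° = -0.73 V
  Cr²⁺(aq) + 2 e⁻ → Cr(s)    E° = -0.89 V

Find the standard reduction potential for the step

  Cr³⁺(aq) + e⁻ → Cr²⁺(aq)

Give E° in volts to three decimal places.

-0.410 V

Sequential free energies add, so n₃E°₃ = n₁E°₁ + n₂E°₂.
With n₃ = 3, and the known step contributing 2×(-0.89) V, the unknown satisfies 1·E° = 3×(-0.73) − 2×(-0.89) = -0.410.
E° = -0.410 / 1 = -0.410 V.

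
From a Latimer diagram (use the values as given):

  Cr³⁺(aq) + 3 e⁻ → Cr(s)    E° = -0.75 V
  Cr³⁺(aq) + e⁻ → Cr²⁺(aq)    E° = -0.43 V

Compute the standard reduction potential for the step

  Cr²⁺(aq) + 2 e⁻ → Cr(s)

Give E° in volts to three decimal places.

Sequential free energies add, so n₃E°₃ = n₁E°₁ + n₂E°₂.
With n₃ = 3, and the known step contributing 1×(-0.43) V, the unknown satisfies 2·E° = 3×(-0.75) − 1×(-0.43) = -1.820.
E° = -1.820 / 2 = -0.910 V.

-0.910 V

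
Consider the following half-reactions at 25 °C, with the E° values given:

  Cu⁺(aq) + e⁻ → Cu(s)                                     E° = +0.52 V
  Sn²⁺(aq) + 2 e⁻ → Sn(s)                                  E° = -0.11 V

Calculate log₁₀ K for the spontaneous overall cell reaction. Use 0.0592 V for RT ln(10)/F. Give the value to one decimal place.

Cathode: Cu⁺/Cu; anode: Sn²⁺/Sn. E°cell = +0.63 V, n = 2.
log K = nE°cell / 0.0592 = (2)(+0.63) / 0.0592 = 21.3.

21.3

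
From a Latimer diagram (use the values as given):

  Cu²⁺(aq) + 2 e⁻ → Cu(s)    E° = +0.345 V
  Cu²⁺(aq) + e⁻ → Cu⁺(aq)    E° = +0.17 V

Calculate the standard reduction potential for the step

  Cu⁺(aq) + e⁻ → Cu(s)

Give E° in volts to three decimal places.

Sequential free energies add, so n₃E°₃ = n₁E°₁ + n₂E°₂.
With n₃ = 2, and the known step contributing 1×(+0.17) V, the unknown satisfies 1·E° = 2×(+0.345) − 1×(+0.17) = +0.520.
E° = +0.520 / 1 = +0.520 V.

+0.520 V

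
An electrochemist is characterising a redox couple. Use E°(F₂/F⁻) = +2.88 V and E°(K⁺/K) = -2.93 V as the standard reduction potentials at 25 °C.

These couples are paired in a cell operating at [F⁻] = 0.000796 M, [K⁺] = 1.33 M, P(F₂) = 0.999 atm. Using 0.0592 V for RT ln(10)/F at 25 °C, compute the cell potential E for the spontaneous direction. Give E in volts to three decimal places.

F₂/F⁻ is the cathode (higher E°), K⁺/K the anode: E°cell = +2.88 − (-2.93) = +5.81 V, n = 2.
Overall: F₂(g) + 2 K(s) → 2 F⁻(aq) + 2 K⁺(aq)
Q = [F⁻]^2·[K⁺]^2 / (P(F₂)); log Q = -5.950.
E = E° − (0.0592/n) log Q = +5.81 − (0.0592/2)(-5.950) = +5.986 V.

+5.986 V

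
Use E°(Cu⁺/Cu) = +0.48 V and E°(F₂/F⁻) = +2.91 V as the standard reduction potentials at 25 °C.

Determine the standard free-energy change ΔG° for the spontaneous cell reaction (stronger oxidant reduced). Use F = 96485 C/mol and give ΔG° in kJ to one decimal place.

F₂/F⁻ (E° = +2.91 V) is the cathode; Cu⁺/Cu (E° = +0.48 V) is the anode, so E°cell = +2.43 V.
Balancing electrons gives n = 2 (lcm of 2 and 1).
ΔG° = −nFE° = −(2)(96485)(+2.43) = -468,917 J = -468.9 kJ.

-468.9 kJ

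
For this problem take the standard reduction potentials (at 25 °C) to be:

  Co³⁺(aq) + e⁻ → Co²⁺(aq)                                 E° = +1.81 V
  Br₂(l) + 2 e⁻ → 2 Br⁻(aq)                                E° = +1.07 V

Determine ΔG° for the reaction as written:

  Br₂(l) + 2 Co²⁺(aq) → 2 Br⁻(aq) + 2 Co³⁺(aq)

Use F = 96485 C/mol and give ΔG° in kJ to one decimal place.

As written, Br₂/Br⁻ is reduced (cathode) and Co³⁺/Co²⁺ is oxidised (anode), so E°cell = (+1.07) − (+1.81) = -0.74 V.
Balancing electrons gives n = 2.
ΔG° = −nFE° = −(2)(96485)(-0.74) = 142,798 J = +142.8 kJ.

+142.8 kJ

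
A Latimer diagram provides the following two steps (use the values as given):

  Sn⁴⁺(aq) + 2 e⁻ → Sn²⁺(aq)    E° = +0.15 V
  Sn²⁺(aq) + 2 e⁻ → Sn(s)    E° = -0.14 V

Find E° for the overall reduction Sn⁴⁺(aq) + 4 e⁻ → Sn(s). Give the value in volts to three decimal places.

+0.005 V

Standard free energies of sequential steps add: ΔG°₃ = ΔG°₁ + ΔG°₂, so n₃E°₃ = n₁E°₁ + n₂E°₂.
E°₃ = (2×+0.15 + 2×-0.14) / 4 = (+0.020) / 4 = +0.005 V.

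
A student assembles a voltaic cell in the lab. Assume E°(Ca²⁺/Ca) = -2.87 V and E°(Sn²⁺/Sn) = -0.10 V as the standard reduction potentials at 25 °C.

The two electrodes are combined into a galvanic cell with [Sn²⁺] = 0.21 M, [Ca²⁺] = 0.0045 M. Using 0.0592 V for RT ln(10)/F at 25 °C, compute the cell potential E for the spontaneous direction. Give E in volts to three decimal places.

Sn²⁺/Sn is the cathode (higher E°), Ca²⁺/Ca the anode: E°cell = -0.10 − (-2.87) = +2.77 V, n = 2.
Overall: Sn²⁺(aq) + Ca(s) → Sn(s) + Ca²⁺(aq)
Q = [Ca²⁺] / ([Sn²⁺]); log Q = -1.669.
E = E° − (0.0592/n) log Q = +2.77 − (0.0592/2)(-1.669) = +2.819 V.

+2.819 V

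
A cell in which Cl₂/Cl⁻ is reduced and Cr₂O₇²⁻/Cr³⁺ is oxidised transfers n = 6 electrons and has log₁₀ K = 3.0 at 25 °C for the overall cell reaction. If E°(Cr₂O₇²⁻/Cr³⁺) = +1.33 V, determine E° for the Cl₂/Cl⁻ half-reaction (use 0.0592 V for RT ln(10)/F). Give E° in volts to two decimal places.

E°cell = (0.0592/n)·log K = (0.0592/6)(3.0) = +0.030 V.
Since Cl₂/Cl⁻ is the cathode and Cr₂O₇²⁻/Cr³⁺ the anode, E°cell = E°(Cl₂/Cl⁻) − E°(Cr₂O₇²⁻/Cr³⁺).
So E°(Cl₂/Cl⁻) = E°cell + E°(Cr₂O₇²⁻/Cr³⁺) = +0.030 + (+1.33) = +1.36 V.

+1.36 V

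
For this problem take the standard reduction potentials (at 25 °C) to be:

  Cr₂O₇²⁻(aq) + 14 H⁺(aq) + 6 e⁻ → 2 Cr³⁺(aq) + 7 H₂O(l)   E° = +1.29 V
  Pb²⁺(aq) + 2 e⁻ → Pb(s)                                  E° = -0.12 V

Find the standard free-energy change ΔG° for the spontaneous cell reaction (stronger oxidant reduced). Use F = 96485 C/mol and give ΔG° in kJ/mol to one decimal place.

-816.3 kJ/mol

Cr₂O₇²⁻/Cr³⁺ (E° = +1.29 V) is the cathode; Pb²⁺/Pb (E° = -0.12 V) is the anode, so E°cell = +1.41 V.
Balancing electrons gives n = 6 (lcm of 6 and 2).
ΔG° = −nFE° = −(6)(96485)(+1.41) = -816,263 J = -816.3 kJ/mol.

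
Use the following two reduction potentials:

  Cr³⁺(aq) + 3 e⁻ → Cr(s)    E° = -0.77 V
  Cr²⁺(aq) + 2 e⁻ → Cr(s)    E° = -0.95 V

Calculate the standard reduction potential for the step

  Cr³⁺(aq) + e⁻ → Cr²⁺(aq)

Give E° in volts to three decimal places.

Sequential free energies add, so n₃E°₃ = n₁E°₁ + n₂E°₂.
With n₃ = 3, and the known step contributing 2×(-0.95) V, the unknown satisfies 1·E° = 3×(-0.77) − 2×(-0.95) = -0.410.
E° = -0.410 / 1 = -0.410 V.

-0.410 V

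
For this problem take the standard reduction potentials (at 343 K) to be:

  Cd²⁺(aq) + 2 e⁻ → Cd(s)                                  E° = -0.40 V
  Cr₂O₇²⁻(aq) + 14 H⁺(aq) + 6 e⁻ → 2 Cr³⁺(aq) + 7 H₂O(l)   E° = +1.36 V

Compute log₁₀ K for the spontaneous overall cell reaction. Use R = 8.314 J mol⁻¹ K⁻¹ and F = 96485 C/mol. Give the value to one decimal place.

155.2

Cathode: Cr₂O₇²⁻/Cr³⁺; anode: Cd²⁺/Cd. E°cell = (+1.36) − (-0.40) = +1.76 V, with n = 6.
ΔG° = −nFE° = −RT ln K, so ln K = nFE°/(RT) = (6)(96485)(+1.76) / ((8.314)(343)) = 357.289.
log₁₀ K = 357.289 / ln 10 = 155.2.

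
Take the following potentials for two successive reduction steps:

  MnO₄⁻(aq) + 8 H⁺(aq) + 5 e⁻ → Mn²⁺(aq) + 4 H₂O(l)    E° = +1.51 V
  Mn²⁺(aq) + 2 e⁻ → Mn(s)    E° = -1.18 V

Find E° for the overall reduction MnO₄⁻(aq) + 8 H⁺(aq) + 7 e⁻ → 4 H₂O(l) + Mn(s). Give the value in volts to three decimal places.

+0.741 V

Adding the free-energy changes (−nFE°) of the two steps gives −n₃FE°₃ = −n₁FE°₁ − n₂FE°₂.
E°₃ = (5×+1.51 + 2×-1.18) / 7 = (+5.190) / 7 = +0.741 V.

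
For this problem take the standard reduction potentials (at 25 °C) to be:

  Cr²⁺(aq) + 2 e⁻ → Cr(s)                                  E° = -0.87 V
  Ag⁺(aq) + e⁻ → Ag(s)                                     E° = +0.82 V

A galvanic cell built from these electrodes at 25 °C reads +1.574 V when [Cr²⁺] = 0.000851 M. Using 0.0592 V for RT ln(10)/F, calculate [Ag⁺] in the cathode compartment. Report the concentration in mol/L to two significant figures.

0.00032 M

Ag⁺/Ag is the cathode, Cr²⁺/Cr the anode: E°cell = +1.69 V, n = 2.
Overall reaction: 2 Ag⁺(aq) + Cr(s) → 2 Ag(s) + Cr²⁺(aq); Q = [Cr²⁺]^1/[Ag⁺]^2.
From E = E° − (0.0592/n) log Q: log Q = (E° − E)·n/0.0592 = (+1.69 − (+1.574))·2/0.0592 = 3.9189.
So 2·log[Ag⁺] = 1·log(0.000851) − log Q = -3.0701 − (3.9189) = -6.9890; log[Ag⁺] = -6.9890 / 2 = -3.4945; [Ag⁺] = 10^(-3.4945) ≈ 0.00032 M.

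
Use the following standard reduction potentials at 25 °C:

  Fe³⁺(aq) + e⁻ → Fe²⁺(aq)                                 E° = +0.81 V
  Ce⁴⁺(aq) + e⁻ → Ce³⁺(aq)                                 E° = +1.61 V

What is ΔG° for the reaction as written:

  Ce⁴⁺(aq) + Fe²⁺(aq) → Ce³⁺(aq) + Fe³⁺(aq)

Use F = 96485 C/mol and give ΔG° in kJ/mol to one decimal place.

-77.2 kJ/mol

As written, Ce⁴⁺/Ce³⁺ is reduced (cathode) and Fe³⁺/Fe²⁺ is oxidised (anode), so E°cell = (+1.61) − (+0.81) = +0.80 V.
Balancing electrons gives n = 1.
ΔG° = −nFE° = −(1)(96485)(+0.80) = -77,188 J = -77.2 kJ/mol.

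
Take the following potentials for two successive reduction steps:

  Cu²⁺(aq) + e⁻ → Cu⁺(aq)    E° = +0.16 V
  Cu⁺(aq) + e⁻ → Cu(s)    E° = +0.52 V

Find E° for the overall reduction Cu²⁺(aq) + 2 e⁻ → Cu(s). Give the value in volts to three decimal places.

+0.340 V

Standard free energies of sequential steps add: ΔG°₃ = ΔG°₁ + ΔG°₂, so n₃E°₃ = n₁E°₁ + n₂E°₂.
E°₃ = (1×+0.16 + 1×+0.52) / 2 = (+0.680) / 2 = +0.340 V.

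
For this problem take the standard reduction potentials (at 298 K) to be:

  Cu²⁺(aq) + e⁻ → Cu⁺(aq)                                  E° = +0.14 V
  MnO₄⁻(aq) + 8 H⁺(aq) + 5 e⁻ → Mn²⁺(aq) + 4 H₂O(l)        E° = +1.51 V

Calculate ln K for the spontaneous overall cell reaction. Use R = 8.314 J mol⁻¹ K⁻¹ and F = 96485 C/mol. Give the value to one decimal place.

Cathode: MnO₄⁻/Mn²⁺; anode: Cu²⁺/Cu⁺. E°cell = (+1.51) − (+0.14) = +1.37 V, with n = 5.
ΔG° = −nFE° = −RT ln K, so ln K = nFE°/(RT) = (5)(96485)(+1.37) / ((8.314)(298)) = 266.762.

266.8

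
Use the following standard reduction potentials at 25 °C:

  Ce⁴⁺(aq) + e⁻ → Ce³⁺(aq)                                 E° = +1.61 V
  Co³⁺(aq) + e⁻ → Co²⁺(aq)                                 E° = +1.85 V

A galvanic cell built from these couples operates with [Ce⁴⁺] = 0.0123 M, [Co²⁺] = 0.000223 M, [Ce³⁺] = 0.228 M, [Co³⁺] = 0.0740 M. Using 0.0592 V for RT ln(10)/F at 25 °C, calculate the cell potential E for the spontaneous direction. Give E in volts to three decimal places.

Co³⁺/Co²⁺ is the cathode (higher E°), Ce⁴⁺/Ce³⁺ the anode: E°cell = +1.85 − (+1.61) = +0.24 V, n = 1.
Overall: Co³⁺(aq) + Ce³⁺(aq) → Co²⁺(aq) + Ce⁴⁺(aq)
Q = [Co²⁺]·[Ce⁴⁺] / ([Co³⁺]·[Ce³⁺]); log Q = -3.789.
E = E° − (0.0592/n) log Q = +0.24 − (0.0592/1)(-3.789) = +0.464 V.

+0.464 V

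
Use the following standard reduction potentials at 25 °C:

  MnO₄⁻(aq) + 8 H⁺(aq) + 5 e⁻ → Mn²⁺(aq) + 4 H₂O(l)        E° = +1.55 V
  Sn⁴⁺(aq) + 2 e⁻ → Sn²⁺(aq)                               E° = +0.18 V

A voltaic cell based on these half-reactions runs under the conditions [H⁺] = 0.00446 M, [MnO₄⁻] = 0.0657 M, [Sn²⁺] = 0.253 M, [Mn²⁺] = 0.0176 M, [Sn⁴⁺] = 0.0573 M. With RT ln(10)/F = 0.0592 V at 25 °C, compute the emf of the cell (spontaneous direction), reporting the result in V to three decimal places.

MnO₄⁻/Mn²⁺ is the cathode (higher E°), Sn⁴⁺/Sn²⁺ the anode: E°cell = +1.55 − (+0.18) = +1.37 V, n = 10.
Overall: 2 MnO₄⁻(aq) + 16 H⁺(aq) + 5 Sn²⁺(aq) → 2 Mn²⁺(aq) + 8 H₂O(l) + 5 Sn⁴⁺(aq)
Q = [Mn²⁺]^2·[Sn⁴⁺]^5 / ([MnO₄⁻]^2·[H⁺]^16·[Sn²⁺]^5); log Q = 33.242.
E = E° − (0.0592/n) log Q = +1.37 − (0.0592/10)(33.242) = +1.173 V.

+1.173 V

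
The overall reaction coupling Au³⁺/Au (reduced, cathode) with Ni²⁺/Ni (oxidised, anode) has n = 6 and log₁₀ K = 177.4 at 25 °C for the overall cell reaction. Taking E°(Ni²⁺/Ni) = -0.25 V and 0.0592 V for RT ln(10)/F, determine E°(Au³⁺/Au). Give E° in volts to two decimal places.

+1.50 V

E°cell = (0.0592/n)·log K = (0.0592/6)(177.4) = +1.750 V.
Since Au³⁺/Au is the cathode and Ni²⁺/Ni the anode, E°cell = E°(Au³⁺/Au) − E°(Ni²⁺/Ni).
So E°(Au³⁺/Au) = E°cell + E°(Ni²⁺/Ni) = +1.750 + (-0.25) = +1.50 V.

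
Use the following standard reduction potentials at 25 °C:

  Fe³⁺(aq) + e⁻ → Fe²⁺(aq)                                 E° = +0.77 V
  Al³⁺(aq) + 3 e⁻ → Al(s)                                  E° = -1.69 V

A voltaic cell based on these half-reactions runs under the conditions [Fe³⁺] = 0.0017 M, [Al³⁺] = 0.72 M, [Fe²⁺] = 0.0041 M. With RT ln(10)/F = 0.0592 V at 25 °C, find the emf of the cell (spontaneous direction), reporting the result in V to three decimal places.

+2.440 V

Fe³⁺/Fe²⁺ is the cathode (higher E°), Al³⁺/Al the anode: E°cell = +0.77 − (-1.69) = +2.46 V, n = 3.
Overall: 3 Fe³⁺(aq) + Al(s) → 3 Fe²⁺(aq) + Al³⁺(aq)
Q = [Fe²⁺]^3·[Al³⁺] / ([Fe³⁺]^3); log Q = 1.004.
E = E° − (0.0592/n) log Q = +2.46 − (0.0592/3)(1.004) = +2.440 V.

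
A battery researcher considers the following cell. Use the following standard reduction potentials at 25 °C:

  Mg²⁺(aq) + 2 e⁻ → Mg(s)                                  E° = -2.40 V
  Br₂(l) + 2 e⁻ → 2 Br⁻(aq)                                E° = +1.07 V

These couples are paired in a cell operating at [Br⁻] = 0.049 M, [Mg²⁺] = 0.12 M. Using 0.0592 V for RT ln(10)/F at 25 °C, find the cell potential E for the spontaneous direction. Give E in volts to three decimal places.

Br₂/Br⁻ is the cathode (higher E°), Mg²⁺/Mg the anode: E°cell = +1.07 − (-2.40) = +3.47 V, n = 2.
Overall: Br₂(l) + Mg(s) → 2 Br⁻(aq) + Mg²⁺(aq)
Q = [Br⁻]^2·[Mg²⁺]; log Q = -3.540.
E = E° − (0.0592/n) log Q = +3.47 − (0.0592/2)(-3.540) = +3.575 V.

+3.575 V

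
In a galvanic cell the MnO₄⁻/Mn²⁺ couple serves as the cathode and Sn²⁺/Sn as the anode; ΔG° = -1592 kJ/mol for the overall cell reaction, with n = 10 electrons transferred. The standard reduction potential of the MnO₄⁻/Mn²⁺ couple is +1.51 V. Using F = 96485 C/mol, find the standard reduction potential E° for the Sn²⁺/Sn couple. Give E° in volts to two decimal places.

-0.14 V

E°cell = −ΔG°/(nF) = −(-1592×10³)/((10)(96485)) = +1.650 V.
Since MnO₄⁻/Mn²⁺ is the cathode and Sn²⁺/Sn the anode, E°cell = E°(MnO₄⁻/Mn²⁺) − E°(Sn²⁺/Sn).
So E°(Sn²⁺/Sn) = E°(MnO₄⁻/Mn²⁺) − E°cell = (+1.51) − (+1.650) = -0.14 V.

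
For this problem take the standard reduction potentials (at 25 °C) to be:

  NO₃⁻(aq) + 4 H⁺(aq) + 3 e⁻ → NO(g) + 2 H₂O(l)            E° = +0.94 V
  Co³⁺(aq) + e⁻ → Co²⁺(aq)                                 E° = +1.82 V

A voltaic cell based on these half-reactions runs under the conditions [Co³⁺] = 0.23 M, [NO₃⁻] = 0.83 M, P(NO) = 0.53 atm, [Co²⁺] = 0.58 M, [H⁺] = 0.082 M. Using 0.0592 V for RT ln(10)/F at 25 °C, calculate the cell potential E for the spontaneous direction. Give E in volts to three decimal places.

Co³⁺/Co²⁺ is the cathode (higher E°), NO₃⁻/NO the anode: E°cell = +1.82 − (+0.94) = +0.88 V, n = 3.
Overall: 3 Co³⁺(aq) + NO(g) + 2 H₂O(l) → 3 Co²⁺(aq) + NO₃⁻(aq) + 4 H⁺(aq)
Q = [Co²⁺]^3·[NO₃⁻]·[H⁺]^4 / ([Co³⁺]^3·P(NO)); log Q = -2.945.
E = E° − (0.0592/n) log Q = +0.88 − (0.0592/3)(-2.945) = +0.938 V.

+0.938 V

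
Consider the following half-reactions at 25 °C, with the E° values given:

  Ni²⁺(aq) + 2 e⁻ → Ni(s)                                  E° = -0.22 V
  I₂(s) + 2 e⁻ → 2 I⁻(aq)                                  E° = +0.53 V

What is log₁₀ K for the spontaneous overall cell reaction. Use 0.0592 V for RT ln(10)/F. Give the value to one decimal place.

Cathode: I₂/I⁻; anode: Ni²⁺/Ni. E°cell = +0.75 V, n = 2.
log K = nE°cell / 0.0592 = (2)(+0.75) / 0.0592 = 25.3.

25.3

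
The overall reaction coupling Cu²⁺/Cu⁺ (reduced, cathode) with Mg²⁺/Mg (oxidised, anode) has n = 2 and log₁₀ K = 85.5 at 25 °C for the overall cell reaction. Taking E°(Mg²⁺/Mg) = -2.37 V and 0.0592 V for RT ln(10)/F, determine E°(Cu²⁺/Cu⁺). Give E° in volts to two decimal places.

+0.16 V

E°cell = (0.0592/n)·log K = (0.0592/2)(85.5) = +2.531 V.
Since Cu²⁺/Cu⁺ is the cathode and Mg²⁺/Mg the anode, E°cell = E°(Cu²⁺/Cu⁺) − E°(Mg²⁺/Mg).
So E°(Cu²⁺/Cu⁺) = E°cell + E°(Mg²⁺/Mg) = +2.531 + (-2.37) = +0.16 V.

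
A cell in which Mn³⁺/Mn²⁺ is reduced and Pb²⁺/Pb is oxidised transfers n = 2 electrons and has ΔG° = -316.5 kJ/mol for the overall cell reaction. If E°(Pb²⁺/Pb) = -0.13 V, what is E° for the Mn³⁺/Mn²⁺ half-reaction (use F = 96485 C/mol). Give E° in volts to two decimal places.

+1.51 V

E°cell = −ΔG°/(nF) = −(-316.5×10³)/((2)(96485)) = +1.640 V.
Since Mn³⁺/Mn²⁺ is the cathode and Pb²⁺/Pb the anode, E°cell = E°(Mn³⁺/Mn²⁺) − E°(Pb²⁺/Pb).
So E°(Mn³⁺/Mn²⁺) = E°cell + E°(Pb²⁺/Pb) = +1.640 + (-0.13) = +1.51 V.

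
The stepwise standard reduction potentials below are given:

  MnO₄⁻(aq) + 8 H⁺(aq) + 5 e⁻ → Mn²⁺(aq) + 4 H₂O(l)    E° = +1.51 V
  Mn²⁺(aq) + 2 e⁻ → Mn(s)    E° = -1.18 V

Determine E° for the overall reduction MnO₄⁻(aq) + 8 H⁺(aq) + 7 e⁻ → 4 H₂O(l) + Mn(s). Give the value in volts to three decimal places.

+0.741 V

Standard free energies of sequential steps add: ΔG°₃ = ΔG°₁ + ΔG°₂, so n₃E°₃ = n₁E°₁ + n₂E°₂.
E°₃ = (5×+1.51 + 2×-1.18) / 7 = (+5.190) / 7 = +0.741 V.
Simply averaging or adding the two E° values would be wrong; the electron-weighted sum is required.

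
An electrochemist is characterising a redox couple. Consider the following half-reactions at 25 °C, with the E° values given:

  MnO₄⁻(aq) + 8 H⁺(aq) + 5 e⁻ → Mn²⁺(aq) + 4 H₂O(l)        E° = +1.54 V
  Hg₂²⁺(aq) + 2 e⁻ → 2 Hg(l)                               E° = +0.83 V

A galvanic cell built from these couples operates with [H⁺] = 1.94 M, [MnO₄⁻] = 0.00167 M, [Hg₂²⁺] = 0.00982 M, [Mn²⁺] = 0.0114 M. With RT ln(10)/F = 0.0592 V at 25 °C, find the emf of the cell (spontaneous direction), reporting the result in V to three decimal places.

+0.787 V

MnO₄⁻/Mn²⁺ is the cathode (higher E°), Hg₂²⁺/Hg the anode: E°cell = +1.54 − (+0.83) = +0.71 V, n = 10.
Overall: 2 MnO₄⁻(aq) + 16 H⁺(aq) + 10 Hg(l) → 2 Mn²⁺(aq) + 8 H₂O(l) + 5 Hg₂²⁺(aq)
Q = [Mn²⁺]^2·[Hg₂²⁺]^5 / ([MnO₄⁻]^2·[H⁺]^16); log Q = -12.976.
E = E° − (0.0592/n) log Q = +0.71 − (0.0592/10)(-12.976) = +0.787 V.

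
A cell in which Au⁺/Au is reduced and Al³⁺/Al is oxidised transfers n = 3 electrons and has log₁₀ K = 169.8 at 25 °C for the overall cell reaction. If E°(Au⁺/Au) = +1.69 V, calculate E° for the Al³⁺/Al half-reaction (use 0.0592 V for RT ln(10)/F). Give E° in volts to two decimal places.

-1.66 V

E°cell = (0.0592/n)·log K = (0.0592/3)(169.8) = +3.351 V.
Since Au⁺/Au is the cathode and Al³⁺/Al the anode, E°cell = E°(Au⁺/Au) − E°(Al³⁺/Al).
So E°(Al³⁺/Al) = E°(Au⁺/Au) − E°cell = (+1.69) − (+3.351) = -1.66 V.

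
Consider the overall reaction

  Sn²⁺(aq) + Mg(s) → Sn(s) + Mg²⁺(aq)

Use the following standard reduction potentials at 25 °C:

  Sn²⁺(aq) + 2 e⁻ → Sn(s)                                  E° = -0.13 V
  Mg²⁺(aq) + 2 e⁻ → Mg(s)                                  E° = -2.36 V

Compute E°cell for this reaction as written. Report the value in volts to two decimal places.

The Sn²⁺/Sn couple has the higher reduction potential, so it is the cathode; Mg²⁺/Mg is oxidised at the anode.
E°cell = E°(cathode) − E°(anode) = (-0.13) − (-2.36) = +2.23 V.

+2.23 V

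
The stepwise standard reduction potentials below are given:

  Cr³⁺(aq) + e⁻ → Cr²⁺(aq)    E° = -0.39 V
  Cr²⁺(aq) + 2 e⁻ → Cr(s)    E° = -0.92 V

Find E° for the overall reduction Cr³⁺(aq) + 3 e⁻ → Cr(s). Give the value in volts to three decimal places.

-0.743 V

Standard free energies of sequential steps add: ΔG°₃ = ΔG°₁ + ΔG°₂, so n₃E°₃ = n₁E°₁ + n₂E°₂.
E°₃ = (1×-0.39 + 2×-0.92) / 3 = (-2.230) / 3 = -0.743 V.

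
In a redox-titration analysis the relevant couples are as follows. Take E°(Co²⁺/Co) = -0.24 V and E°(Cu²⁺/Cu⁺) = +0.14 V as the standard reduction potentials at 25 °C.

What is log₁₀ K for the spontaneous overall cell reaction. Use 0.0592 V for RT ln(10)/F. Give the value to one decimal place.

Cathode: Cu²⁺/Cu⁺; anode: Co²⁺/Co. E°cell = +0.38 V, n = 2.
log K = nE°cell / 0.0592 = (2)(+0.38) / 0.0592 = 12.8.

12.8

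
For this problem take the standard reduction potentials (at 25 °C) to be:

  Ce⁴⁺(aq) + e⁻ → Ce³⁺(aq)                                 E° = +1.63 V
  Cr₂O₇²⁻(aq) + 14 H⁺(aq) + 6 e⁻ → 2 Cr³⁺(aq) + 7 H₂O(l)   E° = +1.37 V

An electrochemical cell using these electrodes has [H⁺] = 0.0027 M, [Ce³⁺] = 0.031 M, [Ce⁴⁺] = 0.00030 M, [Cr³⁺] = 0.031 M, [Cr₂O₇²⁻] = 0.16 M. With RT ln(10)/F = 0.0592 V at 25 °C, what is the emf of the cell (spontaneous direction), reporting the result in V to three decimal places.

+0.474 V

Ce⁴⁺/Ce³⁺ is the cathode (higher E°), Cr₂O₇²⁻/Cr³⁺ the anode: E°cell = +1.63 − (+1.37) = +0.26 V, n = 6.
Overall: 6 Ce⁴⁺(aq) + 2 Cr³⁺(aq) + 7 H₂O(l) → 6 Ce³⁺(aq) + Cr₂O₇²⁻(aq) + 14 H⁺(aq)
Q = [Ce³⁺]^6·[Cr₂O₇²⁻]·[H⁺]^14 / ([Ce⁴⁺]^6·[Cr³⁺]^2); log Q = -21.654.
E = E° − (0.0592/n) log Q = +0.26 − (0.0592/6)(-21.654) = +0.474 V.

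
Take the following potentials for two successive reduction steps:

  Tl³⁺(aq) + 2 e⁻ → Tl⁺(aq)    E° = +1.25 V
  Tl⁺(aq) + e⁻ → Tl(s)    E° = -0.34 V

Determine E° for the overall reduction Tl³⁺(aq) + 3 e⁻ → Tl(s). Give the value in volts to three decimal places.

+0.720 V

Adding the free-energy changes (−nFE°) of the two steps gives −n₃FE°₃ = −n₁FE°₁ − n₂FE°₂.
E°₃ = (2×+1.25 + 1×-0.34) / 3 = (+2.160) / 3 = +0.720 V.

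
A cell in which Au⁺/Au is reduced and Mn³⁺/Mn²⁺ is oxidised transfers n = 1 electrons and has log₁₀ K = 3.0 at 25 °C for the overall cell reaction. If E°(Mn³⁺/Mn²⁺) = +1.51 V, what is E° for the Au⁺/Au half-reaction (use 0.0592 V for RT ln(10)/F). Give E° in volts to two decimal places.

+1.69 V

E°cell = (0.0592/n)·log K = (0.0592/1)(3.0) = +0.178 V.
Since Au⁺/Au is the cathode and Mn³⁺/Mn²⁺ the anode, E°cell = E°(Au⁺/Au) − E°(Mn³⁺/Mn²⁺).
So E°(Au⁺/Au) = E°cell + E°(Mn³⁺/Mn²⁺) = +0.178 + (+1.51) = +1.69 V.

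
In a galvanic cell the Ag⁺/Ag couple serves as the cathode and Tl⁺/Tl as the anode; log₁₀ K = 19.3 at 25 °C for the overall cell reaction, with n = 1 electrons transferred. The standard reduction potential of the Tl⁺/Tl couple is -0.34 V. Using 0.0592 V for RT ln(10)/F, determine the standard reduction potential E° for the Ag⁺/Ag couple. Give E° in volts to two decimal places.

+0.80 V

E°cell = (0.0592/n)·log K = (0.0592/1)(19.3) = +1.143 V.
Since Ag⁺/Ag is the cathode and Tl⁺/Tl the anode, E°cell = E°(Ag⁺/Ag) − E°(Tl⁺/Tl).
So E°(Ag⁺/Ag) = E°cell + E°(Tl⁺/Tl) = +1.143 + (-0.34) = +0.80 V.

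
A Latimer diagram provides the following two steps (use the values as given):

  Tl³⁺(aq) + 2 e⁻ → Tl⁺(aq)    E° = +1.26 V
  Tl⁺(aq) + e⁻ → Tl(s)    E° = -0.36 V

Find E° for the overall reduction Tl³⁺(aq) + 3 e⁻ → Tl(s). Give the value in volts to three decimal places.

+0.720 V

Standard free energies of sequential steps add: ΔG°₃ = ΔG°₁ + ΔG°₂, so n₃E°₃ = n₁E°₁ + n₂E°₂.
E°₃ = (2×+1.26 + 1×-0.36) / 3 = (+2.160) / 3 = +0.720 V.
E° values themselves are not directly additive — weighting by electron count is essential.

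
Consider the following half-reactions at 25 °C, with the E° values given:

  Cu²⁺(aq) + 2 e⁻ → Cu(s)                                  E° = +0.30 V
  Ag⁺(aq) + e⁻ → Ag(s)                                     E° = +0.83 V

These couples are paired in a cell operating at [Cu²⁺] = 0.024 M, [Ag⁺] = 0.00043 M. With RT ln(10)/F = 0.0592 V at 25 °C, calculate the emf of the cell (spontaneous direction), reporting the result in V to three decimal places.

+0.379 V

Ag⁺/Ag is the cathode (higher E°), Cu²⁺/Cu the anode: E°cell = +0.83 − (+0.30) = +0.53 V, n = 2.
Overall: 2 Ag⁺(aq) + Cu(s) → 2 Ag(s) + Cu²⁺(aq)
Q = [Cu²⁺] / ([Ag⁺]^2); log Q = 5.113.
E = E° − (0.0592/n) log Q = +0.53 − (0.0592/2)(5.113) = +0.379 V.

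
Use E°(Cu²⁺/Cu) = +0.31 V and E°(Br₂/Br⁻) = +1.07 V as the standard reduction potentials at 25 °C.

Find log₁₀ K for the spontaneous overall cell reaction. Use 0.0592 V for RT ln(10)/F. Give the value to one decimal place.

Cathode: Br₂/Br⁻; anode: Cu²⁺/Cu. E°cell = +0.76 V, n = 2.
log K = nE°cell / 0.0592 = (2)(+0.76) / 0.0592 = 25.7.

25.7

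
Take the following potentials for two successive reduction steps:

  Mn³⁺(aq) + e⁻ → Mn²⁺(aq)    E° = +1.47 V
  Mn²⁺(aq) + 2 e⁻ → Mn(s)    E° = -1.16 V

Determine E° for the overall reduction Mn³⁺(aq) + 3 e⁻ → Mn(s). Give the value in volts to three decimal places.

-0.283 V

Standard free energies of sequential steps add: ΔG°₃ = ΔG°₁ + ΔG°₂, so n₃E°₃ = n₁E°₁ + n₂E°₂.
E°₃ = (1×+1.47 + 2×-1.16) / 3 = (-0.850) / 3 = -0.283 V.
Simply averaging or adding the two E° values would be wrong; the electron-weighted sum is required.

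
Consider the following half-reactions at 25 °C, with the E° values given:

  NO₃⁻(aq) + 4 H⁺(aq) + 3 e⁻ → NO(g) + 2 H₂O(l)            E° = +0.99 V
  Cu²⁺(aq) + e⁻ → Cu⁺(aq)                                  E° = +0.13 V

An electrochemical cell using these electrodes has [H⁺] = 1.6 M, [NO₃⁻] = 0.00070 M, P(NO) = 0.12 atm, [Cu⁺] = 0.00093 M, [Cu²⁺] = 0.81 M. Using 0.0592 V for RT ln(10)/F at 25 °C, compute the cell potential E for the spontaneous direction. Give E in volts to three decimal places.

NO₃⁻/NO is the cathode (higher E°), Cu²⁺/Cu⁺ the anode: E°cell = +0.99 − (+0.13) = +0.86 V, n = 3.
Overall: NO₃⁻(aq) + 4 H⁺(aq) + 3 Cu⁺(aq) → NO(g) + 2 H₂O(l) + 3 Cu²⁺(aq)
Q = P(NO)·[Cu²⁺]^3 / ([NO₃⁻]·[H⁺]^4·[Cu⁺]^3); log Q = 10.238.
E = E° − (0.0592/n) log Q = +0.86 − (0.0592/3)(10.238) = +0.658 V.

+0.658 V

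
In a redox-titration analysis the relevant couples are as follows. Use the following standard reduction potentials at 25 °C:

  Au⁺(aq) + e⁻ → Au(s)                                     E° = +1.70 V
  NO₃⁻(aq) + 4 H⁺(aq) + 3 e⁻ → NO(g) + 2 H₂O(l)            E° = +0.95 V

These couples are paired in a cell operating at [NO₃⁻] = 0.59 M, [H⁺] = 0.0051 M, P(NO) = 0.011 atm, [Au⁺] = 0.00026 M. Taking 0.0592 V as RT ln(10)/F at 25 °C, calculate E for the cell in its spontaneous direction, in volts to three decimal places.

Au⁺/Au is the cathode (higher E°), NO₃⁻/NO the anode: E°cell = +1.70 − (+0.95) = +0.75 V, n = 3.
Overall: 3 Au⁺(aq) + NO(g) + 2 H₂O(l) → 3 Au(s) + NO₃⁻(aq) + 4 H⁺(aq)
Q = [NO₃⁻]·[H⁺]^4 / ([Au⁺]^3·P(NO)); log Q = 3.315.
E = E° − (0.0592/n) log Q = +0.75 − (0.0592/3)(3.315) = +0.685 V.

+0.685 V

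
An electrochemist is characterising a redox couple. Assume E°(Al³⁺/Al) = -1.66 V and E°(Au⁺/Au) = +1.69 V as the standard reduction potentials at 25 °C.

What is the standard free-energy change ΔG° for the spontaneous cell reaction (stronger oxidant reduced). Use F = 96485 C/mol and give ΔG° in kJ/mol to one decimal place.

-969.7 kJ/mol

Au⁺/Au (E° = +1.69 V) is the cathode; Al³⁺/Al (E° = -1.66 V) is the anode, so E°cell = +3.35 V.
Balancing electrons gives n = 3 (lcm of 1 and 3).
ΔG° = −nFE° = −(3)(96485)(+3.35) = -969,674 J = -969.7 kJ/mol.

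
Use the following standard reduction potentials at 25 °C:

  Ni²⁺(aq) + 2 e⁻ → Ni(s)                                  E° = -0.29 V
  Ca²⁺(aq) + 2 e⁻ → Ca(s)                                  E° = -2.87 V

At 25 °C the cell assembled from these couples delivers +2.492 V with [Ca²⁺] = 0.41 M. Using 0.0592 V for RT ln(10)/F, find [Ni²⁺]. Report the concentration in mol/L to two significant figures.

0.00044 M

Ni²⁺/Ni is the cathode, Ca²⁺/Ca the anode: E°cell = +2.58 V, n = 2.
Overall reaction: Ni²⁺(aq) + Ca(s) → Ni(s) + Ca²⁺(aq); Q = [Ca²⁺]^1/[Ni²⁺]^1.
From E = E° − (0.0592/n) log Q: log Q = (E° − E)·n/0.0592 = (+2.58 − (+2.492))·2/0.0592 = 2.9730.
So 1·log[Ni²⁺] = 1·log(0.41) − log Q = -0.3872 − (2.9730) = -3.3602; [Ni²⁺] = 10^(-3.3602) ≈ 0.00044 M.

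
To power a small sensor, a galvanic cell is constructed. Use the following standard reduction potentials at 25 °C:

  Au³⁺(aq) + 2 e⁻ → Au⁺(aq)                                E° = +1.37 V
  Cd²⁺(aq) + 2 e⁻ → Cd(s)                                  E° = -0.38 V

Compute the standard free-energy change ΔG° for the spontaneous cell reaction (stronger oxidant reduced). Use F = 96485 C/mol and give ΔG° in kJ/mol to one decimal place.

Au³⁺/Au⁺ (E° = +1.37 V) is the cathode; Cd²⁺/Cd (E° = -0.38 V) is the anode, so E°cell = +1.75 V.
Balancing electrons gives n = 2 (lcm of 2 and 2).
ΔG° = −nFE° = −(2)(96485)(+1.75) = -337,698 J = -337.7 kJ/mol.

-337.7 kJ/mol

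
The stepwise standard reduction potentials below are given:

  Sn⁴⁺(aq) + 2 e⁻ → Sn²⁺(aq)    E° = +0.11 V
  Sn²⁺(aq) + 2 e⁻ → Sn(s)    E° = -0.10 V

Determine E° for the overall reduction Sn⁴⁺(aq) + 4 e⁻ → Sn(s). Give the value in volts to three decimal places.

Adding the free-energy changes (−nFE°) of the two steps gives −n₃FE°₃ = −n₁FE°₁ − n₂FE°₂.
E°₃ = (2×+0.11 + 2×-0.10) / 4 = (+0.020) / 4 = +0.005 V.

+0.005 V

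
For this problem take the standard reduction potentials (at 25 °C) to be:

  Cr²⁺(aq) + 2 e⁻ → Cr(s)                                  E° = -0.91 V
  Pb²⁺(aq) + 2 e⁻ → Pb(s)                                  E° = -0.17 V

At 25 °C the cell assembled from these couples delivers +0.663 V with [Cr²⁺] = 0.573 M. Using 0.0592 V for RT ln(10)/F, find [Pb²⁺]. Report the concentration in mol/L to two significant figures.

0.0014 M

Pb²⁺/Pb is the cathode, Cr²⁺/Cr the anode: E°cell = +0.74 V, n = 2.
Overall reaction: Pb²⁺(aq) + Cr(s) → Pb(s) + Cr²⁺(aq); Q = [Cr²⁺]^1/[Pb²⁺]^1.
From E = E° − (0.0592/n) log Q: log Q = (E° − E)·n/0.0592 = (+0.74 − (+0.663))·2/0.0592 = 2.6014.
So 1·log[Pb²⁺] = 1·log(0.573) − log Q = -0.2418 − (2.6014) = -2.8432; [Pb²⁺] = 10^(-2.8432) ≈ 0.0014 M.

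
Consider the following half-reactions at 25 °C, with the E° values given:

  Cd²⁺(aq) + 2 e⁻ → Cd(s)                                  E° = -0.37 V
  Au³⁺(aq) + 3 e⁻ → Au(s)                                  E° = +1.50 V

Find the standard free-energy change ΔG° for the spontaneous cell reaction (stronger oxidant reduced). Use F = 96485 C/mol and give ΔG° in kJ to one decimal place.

-1082.6 kJ

Au³⁺/Au (E° = +1.50 V) is the cathode; Cd²⁺/Cd (E° = -0.37 V) is the anode, so E°cell = +1.87 V.
Balancing electrons gives n = 6 (lcm of 3 and 2).
ΔG° = −nFE° = −(6)(96485)(+1.87) = -1,082,562 J = -1082.6 kJ.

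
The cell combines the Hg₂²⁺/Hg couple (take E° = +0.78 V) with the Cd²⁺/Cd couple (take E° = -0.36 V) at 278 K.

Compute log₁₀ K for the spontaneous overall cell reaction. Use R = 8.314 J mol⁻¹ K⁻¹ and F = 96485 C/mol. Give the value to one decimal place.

Cathode: Hg₂²⁺/Hg; anode: Cd²⁺/Cd. E°cell = (+0.78) − (-0.36) = +1.14 V, with n = 2.
ΔG° = −nFE° = −RT ln K, so ln K = nFE°/(RT) = (2)(96485)(+1.14) / ((8.314)(278)) = 95.179.
log₁₀ K = 95.179 / ln 10 = 41.3.

41.3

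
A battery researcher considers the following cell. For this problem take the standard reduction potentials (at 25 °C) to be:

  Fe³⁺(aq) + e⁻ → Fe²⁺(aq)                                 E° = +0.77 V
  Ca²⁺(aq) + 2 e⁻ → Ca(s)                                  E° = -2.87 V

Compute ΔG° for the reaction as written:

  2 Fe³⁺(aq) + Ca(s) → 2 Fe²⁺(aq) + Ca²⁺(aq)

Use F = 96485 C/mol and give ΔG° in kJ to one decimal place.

As written, Fe³⁺/Fe²⁺ is reduced (cathode) and Ca²⁺/Ca is oxidised (anode), so E°cell = (+0.77) − (-2.87) = +3.64 V.
Balancing electrons gives n = 2.
ΔG° = −nFE° = −(2)(96485)(+3.64) = -702,411 J = -702.4 kJ.

-702.4 kJ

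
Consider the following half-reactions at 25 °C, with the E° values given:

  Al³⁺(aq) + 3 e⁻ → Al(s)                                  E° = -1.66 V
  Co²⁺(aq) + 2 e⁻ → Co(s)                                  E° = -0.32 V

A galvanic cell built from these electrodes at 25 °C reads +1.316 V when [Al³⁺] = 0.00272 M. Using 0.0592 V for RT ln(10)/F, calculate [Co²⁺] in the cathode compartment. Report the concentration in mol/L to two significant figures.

0.0030 M

Co²⁺/Co is the cathode, Al³⁺/Al the anode: E°cell = +1.34 V, n = 6.
Overall reaction: 3 Co²⁺(aq) + 2 Al(s) → 3 Co(s) + 2 Al³⁺(aq); Q = [Al³⁺]^2/[Co²⁺]^3.
From E = E° − (0.0592/n) log Q: log Q = (E° − E)·n/0.0592 = (+1.34 − (+1.316))·6/0.0592 = 2.4324.
So 3·log[Co²⁺] = 2·log(0.00272) − log Q = -5.1309 − (2.4324) = -7.5633; log[Co²⁺] = -7.5633 / 3 = -2.5211; [Co²⁺] = 10^(-2.5211) ≈ 0.0030 M.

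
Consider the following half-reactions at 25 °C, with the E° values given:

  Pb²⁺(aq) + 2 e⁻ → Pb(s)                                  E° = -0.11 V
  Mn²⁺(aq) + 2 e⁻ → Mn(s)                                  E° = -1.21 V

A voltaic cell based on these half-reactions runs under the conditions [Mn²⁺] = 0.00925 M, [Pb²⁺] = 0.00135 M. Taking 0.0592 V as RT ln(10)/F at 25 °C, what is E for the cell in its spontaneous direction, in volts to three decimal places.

+1.075 V

Pb²⁺/Pb is the cathode (higher E°), Mn²⁺/Mn the anode: E°cell = -0.11 − (-1.21) = +1.10 V, n = 2.
Overall: Pb²⁺(aq) + Mn(s) → Pb(s) + Mn²⁺(aq)
Q = [Mn²⁺] / ([Pb²⁺]); log Q = 0.836.
E = E° − (0.0592/n) log Q = +1.10 − (0.0592/2)(0.836) = +1.075 V.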